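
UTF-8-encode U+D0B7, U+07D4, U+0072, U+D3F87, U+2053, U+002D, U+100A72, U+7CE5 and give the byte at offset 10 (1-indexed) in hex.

0x87

1-indexed offset 10 is 0-indexed offset 9.
U+D0B7 → 3-byte form ED 82 B7 at offsets 0–2.
U+07D4 → 2-byte form DF 94 at offsets 3–4.
U+0072 → 1-byte form 72 at offsets 5–5.
U+D3F87 → 4-byte form F3 93 BE 87 at offsets 6–9.
Offset 9 falls in char 4's range; it's byte 4 of F3 93 BE 87 = 0x87.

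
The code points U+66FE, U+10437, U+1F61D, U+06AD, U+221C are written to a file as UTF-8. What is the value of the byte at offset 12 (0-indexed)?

U+66FE → 3-byte form E6 9B BE at offsets 0–2.
U+10437 → 4-byte form F0 90 90 B7 at offsets 3–6.
U+1F61D → 4-byte form F0 9F 98 9D at offsets 7–10.
U+06AD → 2-byte form DA AD at offsets 11–12.
Offset 12 falls in char 4's range; it's byte 2 of DA AD = 0xAD.

0xAD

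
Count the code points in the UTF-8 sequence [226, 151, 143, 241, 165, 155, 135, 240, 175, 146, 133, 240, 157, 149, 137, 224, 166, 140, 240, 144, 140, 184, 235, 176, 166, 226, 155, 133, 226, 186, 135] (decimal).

Byte at offset 0: 0xE2 = 11100010 → 3-byte char (#1). Advance 3.
Byte at offset 3: 0xF1 = 11110001 → 4-byte char (#2). Advance 4.
Byte at offset 7: 0xF0 = 11110000 → 4-byte char (#3). Advance 4.
Byte at offset 11: 0xF0 = 11110000 → 4-byte char (#4). Advance 4.
Byte at offset 15: 0xE0 = 11100000 → 3-byte char (#5). Advance 3.
Byte at offset 18: 0xF0 = 11110000 → 4-byte char (#6). Advance 4.
Byte at offset 22: 0xEB = 11101011 → 3-byte char (#7). Advance 3.
Byte at offset 25: 0xE2 = 11100010 → 3-byte char (#8). Advance 3.
Byte at offset 28: 0xE2 = 11100010 → 3-byte char (#9). Advance 3.
Reached end at offset 31 after 9 code points.

9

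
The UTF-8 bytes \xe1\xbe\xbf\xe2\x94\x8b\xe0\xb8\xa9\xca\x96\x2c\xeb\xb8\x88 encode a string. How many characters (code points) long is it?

Byte at offset 0: 0xE1 = 11100001 → 3-byte char (#1). Advance 3.
Byte at offset 3: 0xE2 = 11100010 → 3-byte char (#2). Advance 3.
Byte at offset 6: 0xE0 = 11100000 → 3-byte char (#3). Advance 3.
Byte at offset 9: 0xCA = 11001010 → 2-byte char (#4). Advance 2.
Byte at offset 11: 0x2C = 00101100 → 1-byte char (#5). Advance 1.
Byte at offset 12: 0xEB = 11101011 → 3-byte char (#6). Advance 3.
Reached end at offset 15 after 6 code points.

6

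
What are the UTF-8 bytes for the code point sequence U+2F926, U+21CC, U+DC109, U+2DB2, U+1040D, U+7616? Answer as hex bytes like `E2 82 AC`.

F0 AF A4 A6 E2 87 8C F3 9C 84 89 E2 B6 B2 F0 90 90 8D E7 98 96

U+2F926: 4-byte form → F0 AF A4 A6.
U+21CC: 3-byte form → E2 87 8C.
U+DC109: 4-byte form → F3 9C 84 89.
U+2DB2: 3-byte form → E2 B6 B2.
U+1040D: 4-byte form → F0 90 90 8D.
U+7616: 3-byte form → E7 98 96.
Concatenated (21 bytes): F0 AF A4 A6 E2 87 8C F3 9C 84 89 E2 B6 B2 F0 90 90 8D E7 98 96.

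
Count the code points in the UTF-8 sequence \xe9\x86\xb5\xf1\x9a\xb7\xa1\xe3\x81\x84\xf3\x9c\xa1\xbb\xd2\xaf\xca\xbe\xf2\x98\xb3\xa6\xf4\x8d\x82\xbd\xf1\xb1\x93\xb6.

9

Byte at offset 0: 0xE9 = 11101001 → 3-byte char (#1). Advance 3.
Byte at offset 3: 0xF1 = 11110001 → 4-byte char (#2). Advance 4.
Byte at offset 7: 0xE3 = 11100011 → 3-byte char (#3). Advance 3.
Byte at offset 10: 0xF3 = 11110011 → 4-byte char (#4). Advance 4.
Byte at offset 14: 0xD2 = 11010010 → 2-byte char (#5). Advance 2.
Byte at offset 16: 0xCA = 11001010 → 2-byte char (#6). Advance 2.
Byte at offset 18: 0xF2 = 11110010 → 4-byte char (#7). Advance 4.
Byte at offset 22: 0xF4 = 11110100 → 4-byte char (#8). Advance 4.
Byte at offset 26: 0xF1 = 11110001 → 4-byte char (#9). Advance 4.
Reached end at offset 30 after 9 code points.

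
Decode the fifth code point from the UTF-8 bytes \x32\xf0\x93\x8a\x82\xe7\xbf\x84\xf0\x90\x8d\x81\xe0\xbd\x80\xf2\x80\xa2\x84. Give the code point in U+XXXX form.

U+0F40

Offset 0: leading byte 0x32 = 00110010 → 1-byte char #1 = 32.
Offset 1: leading byte 0xF0 = 11110000 → 4-byte char #2 = F0 93 8A 82.
Offset 5: leading byte 0xE7 = 11100111 → 3-byte char #3 = E7 BF 84.
Offset 8: leading byte 0xF0 = 11110000 → 4-byte char #4 = F0 90 8D 81.
Offset 12: leading byte 0xE0 = 11100000 → 3-byte char #5 = E0 BD 80.
Leading byte 0xE0 = 11100000 matches 1110xxxx → 3-byte sequence.
Byte 1: 0xE0 = 11100000, payload 0000 (4 bits).
Byte 2: 0xBD = 10111101 (10xxxxxx ✓), payload 111101.
Byte 3: 0x80 = 10000000 (10xxxxxx ✓), payload 000000.
Concatenate: 0000111101000000 = 0xF40 (16 bits → U+0F40).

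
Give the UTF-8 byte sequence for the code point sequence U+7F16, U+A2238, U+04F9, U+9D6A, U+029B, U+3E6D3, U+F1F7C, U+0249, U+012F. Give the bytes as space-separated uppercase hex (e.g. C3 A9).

E7 BC 96 F2 A2 88 B8 D3 B9 E9 B5 AA CA 9B F0 BE 9B 93 F3 B1 BD BC C9 89 C4 AF

U+7F16: 3-byte form → E7 BC 96.
U+A2238: 4-byte form → F2 A2 88 B8.
U+04F9: 2-byte form → D3 B9.
U+9D6A: 3-byte form → E9 B5 AA.
U+029B: 2-byte form → CA 9B.
U+3E6D3: 4-byte form → F0 BE 9B 93.
U+F1F7C: 4-byte form → F3 B1 BD BC.
U+0249: 2-byte form → C9 89.
U+012F: 2-byte form → C4 AF.
Concatenated (26 bytes): E7 BC 96 F2 A2 88 B8 D3 B9 E9 B5 AA CA 9B F0 BE 9B 93 F3 B1 BD BC C9 89 C4 AF.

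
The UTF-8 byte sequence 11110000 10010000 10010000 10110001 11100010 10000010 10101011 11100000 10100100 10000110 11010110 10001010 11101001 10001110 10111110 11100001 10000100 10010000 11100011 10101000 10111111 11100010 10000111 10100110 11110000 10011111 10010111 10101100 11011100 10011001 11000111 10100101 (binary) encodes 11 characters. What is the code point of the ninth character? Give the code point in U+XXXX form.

Offset 0: leading byte 0xF0 = 11110000 → 4-byte char #1 = F0 90 90 B1.
Offset 4: leading byte 0xE2 = 11100010 → 3-byte char #2 = E2 82 AB.
Offset 7: leading byte 0xE0 = 11100000 → 3-byte char #3 = E0 A4 86.
Offset 10: leading byte 0xD6 = 11010110 → 2-byte char #4 = D6 8A.
Offset 12: leading byte 0xE9 = 11101001 → 3-byte char #5 = E9 8E BE.
Offset 15: leading byte 0xE1 = 11100001 → 3-byte char #6 = E1 84 90.
Offset 18: leading byte 0xE3 = 11100011 → 3-byte char #7 = E3 A8 BF.
Offset 21: leading byte 0xE2 = 11100010 → 3-byte char #8 = E2 87 A6.
Offset 24: leading byte 0xF0 = 11110000 → 4-byte char #9 = F0 9F 97 AC.
Leading byte 0xF0 = 11110000 matches 11110xxx → 4-byte sequence.
Byte 1: 0xF0 = 11110000, payload 000 (3 bits).
Byte 2: 0x9F = 10011111 (10xxxxxx ✓), payload 011111.
Byte 3: 0x97 = 10010111 (10xxxxxx ✓), payload 010111.
Byte 4: 0xAC = 10101100 (10xxxxxx ✓), payload 101100.
Concatenate: 000011111010111101100 = 0x1F5EC (21 bits → U+1F5EC).

U+1F5EC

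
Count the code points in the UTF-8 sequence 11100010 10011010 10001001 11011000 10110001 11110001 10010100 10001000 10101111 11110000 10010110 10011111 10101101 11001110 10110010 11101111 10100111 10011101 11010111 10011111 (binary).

Byte at offset 0: 0xE2 = 11100010 → 3-byte char (#1). Advance 3.
Byte at offset 3: 0xD8 = 11011000 → 2-byte char (#2). Advance 2.
Byte at offset 5: 0xF1 = 11110001 → 4-byte char (#3). Advance 4.
Byte at offset 9: 0xF0 = 11110000 → 4-byte char (#4). Advance 4.
Byte at offset 13: 0xCE = 11001110 → 2-byte char (#5). Advance 2.
Byte at offset 15: 0xEF = 11101111 → 3-byte char (#6). Advance 3.
Byte at offset 18: 0xD7 = 11010111 → 2-byte char (#7). Advance 2.
Reached end at offset 20 after 7 code points.

7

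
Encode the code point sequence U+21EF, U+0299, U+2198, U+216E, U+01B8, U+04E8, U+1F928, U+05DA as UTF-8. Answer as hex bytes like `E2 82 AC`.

E2 87 AF CA 99 E2 86 98 E2 85 AE C6 B8 D3 A8 F0 9F A4 A8 D7 9A

U+21EF: 3-byte form → E2 87 AF.
U+0299: 2-byte form → CA 99.
U+2198: 3-byte form → E2 86 98.
U+216E: 3-byte form → E2 85 AE.
U+01B8: 2-byte form → C6 B8.
U+04E8: 2-byte form → D3 A8.
U+1F928: 4-byte form → F0 9F A4 A8.
U+05DA: 2-byte form → D7 9A.
Concatenated (21 bytes): E2 87 AF CA 99 E2 86 98 E2 85 AE C6 B8 D3 A8 F0 9F A4 A8 D7 9A.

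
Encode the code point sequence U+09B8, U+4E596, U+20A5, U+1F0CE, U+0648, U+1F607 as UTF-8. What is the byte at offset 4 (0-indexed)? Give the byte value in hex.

U+09B8 → 3-byte form E0 A6 B8 at offsets 0–2.
U+4E596 → 4-byte form F1 8E 96 96 at offsets 3–6.
Offset 4 falls in char 2's range; it's byte 2 of F1 8E 96 96 = 0x8E.

0x8E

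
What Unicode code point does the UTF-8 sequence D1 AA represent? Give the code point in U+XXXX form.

U+046A

Leading byte 0xD1 = 11010001 matches 110xxxxx → 2-byte sequence.
Byte 1: 0xD1 = 11010001, payload 10001 (5 bits).
Byte 2: 0xAA = 10101010 (10xxxxxx ✓), payload 101010.
Concatenate: 10001101010 = 0x46A (11 bits → U+046A).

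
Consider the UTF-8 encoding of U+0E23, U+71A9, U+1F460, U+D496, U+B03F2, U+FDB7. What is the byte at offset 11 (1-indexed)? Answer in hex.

1-indexed offset 11 is 0-indexed offset 10.
U+0E23 → 3-byte form E0 B8 A3 at offsets 0–2.
U+71A9 → 3-byte form E7 86 A9 at offsets 3–5.
U+1F460 → 4-byte form F0 9F 91 A0 at offsets 6–9.
U+D496 → 3-byte form ED 92 96 at offsets 10–12.
Offset 10 falls in char 4's range; it's byte 1 of ED 92 96 = 0xED.

0xED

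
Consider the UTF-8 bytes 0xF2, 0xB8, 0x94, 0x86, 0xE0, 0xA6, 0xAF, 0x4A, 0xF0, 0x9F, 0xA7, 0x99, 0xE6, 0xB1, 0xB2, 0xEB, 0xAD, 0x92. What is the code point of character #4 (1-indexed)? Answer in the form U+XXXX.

U+1F9D9

Offset 0: leading byte 0xF2 = 11110010 → 4-byte char #1 = F2 B8 94 86.
Offset 4: leading byte 0xE0 = 11100000 → 3-byte char #2 = E0 A6 AF.
Offset 7: leading byte 0x4A = 01001010 → 1-byte char #3 = 4A.
Offset 8: leading byte 0xF0 = 11110000 → 4-byte char #4 = F0 9F A7 99.
Leading byte 0xF0 = 11110000 matches 11110xxx → 4-byte sequence.
Byte 1: 0xF0 = 11110000, payload 000 (3 bits).
Byte 2: 0x9F = 10011111 (10xxxxxx ✓), payload 011111.
Byte 3: 0xA7 = 10100111 (10xxxxxx ✓), payload 100111.
Byte 4: 0x99 = 10011001 (10xxxxxx ✓), payload 011001.
Concatenate: 000011111100111011001 = 0x1F9D9 (21 bits → U+1F9D9).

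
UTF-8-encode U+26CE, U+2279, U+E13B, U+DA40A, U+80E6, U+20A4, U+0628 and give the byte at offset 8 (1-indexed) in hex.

0x84

1-indexed offset 8 is 0-indexed offset 7.
U+26CE → 3-byte form E2 9B 8E at offsets 0–2.
U+2279 → 3-byte form E2 89 B9 at offsets 3–5.
U+E13B → 3-byte form EE 84 BB at offsets 6–8.
Offset 7 falls in char 3's range; it's byte 2 of EE 84 BB = 0x84.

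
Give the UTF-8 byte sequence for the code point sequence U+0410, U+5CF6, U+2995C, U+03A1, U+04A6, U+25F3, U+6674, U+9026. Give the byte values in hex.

D0 90 E5 B3 B6 F0 A9 A5 9C CE A1 D2 A6 E2 97 B3 E6 99 B4 E9 80 A6

U+0410: 2-byte form → D0 90.
U+5CF6: 3-byte form → E5 B3 B6.
U+2995C: 4-byte form → F0 A9 A5 9C.
U+03A1: 2-byte form → CE A1.
U+04A6: 2-byte form → D2 A6.
U+25F3: 3-byte form → E2 97 B3.
U+6674: 3-byte form → E6 99 B4.
U+9026: 3-byte form → E9 80 A6.
Concatenated (22 bytes): D0 90 E5 B3 B6 F0 A9 A5 9C CE A1 D2 A6 E2 97 B3 E6 99 B4 E9 80 A6.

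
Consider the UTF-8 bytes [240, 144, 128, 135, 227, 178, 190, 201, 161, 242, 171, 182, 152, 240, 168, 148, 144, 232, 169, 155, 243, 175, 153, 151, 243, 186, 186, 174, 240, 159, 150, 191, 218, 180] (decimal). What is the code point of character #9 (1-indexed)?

Offset 0: leading byte 0xF0 = 11110000 → 4-byte char #1 = F0 90 80 87.
Offset 4: leading byte 0xE3 = 11100011 → 3-byte char #2 = E3 B2 BE.
Offset 7: leading byte 0xC9 = 11001001 → 2-byte char #3 = C9 A1.
Offset 9: leading byte 0xF2 = 11110010 → 4-byte char #4 = F2 AB B6 98.
Offset 13: leading byte 0xF0 = 11110000 → 4-byte char #5 = F0 A8 94 90.
Offset 17: leading byte 0xE8 = 11101000 → 3-byte char #6 = E8 A9 9B.
Offset 20: leading byte 0xF3 = 11110011 → 4-byte char #7 = F3 AF 99 97.
Offset 24: leading byte 0xF3 = 11110011 → 4-byte char #8 = F3 BA BA AE.
Offset 28: leading byte 0xF0 = 11110000 → 4-byte char #9 = F0 9F 96 BF.
Leading byte 0xF0 = 11110000 matches 11110xxx → 4-byte sequence.
Byte 1: 0xF0 = 11110000, payload 000 (3 bits).
Byte 2: 0x9F = 10011111 (10xxxxxx ✓), payload 011111.
Byte 3: 0x96 = 10010110 (10xxxxxx ✓), payload 010110.
Byte 4: 0xBF = 10111111 (10xxxxxx ✓), payload 111111.
Concatenate: 000011111010110111111 = 0x1F5BF (21 bits → U+1F5BF).

U+1F5BF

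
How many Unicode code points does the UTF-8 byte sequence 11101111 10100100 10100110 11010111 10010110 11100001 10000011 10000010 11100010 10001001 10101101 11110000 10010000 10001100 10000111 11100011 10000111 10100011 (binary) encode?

Byte at offset 0: 0xEF = 11101111 → 3-byte char (#1). Advance 3.
Byte at offset 3: 0xD7 = 11010111 → 2-byte char (#2). Advance 2.
Byte at offset 5: 0xE1 = 11100001 → 3-byte char (#3). Advance 3.
Byte at offset 8: 0xE2 = 11100010 → 3-byte char (#4). Advance 3.
Byte at offset 11: 0xF0 = 11110000 → 4-byte char (#5). Advance 4.
Byte at offset 15: 0xE3 = 11100011 → 3-byte char (#6). Advance 3.
Reached end at offset 18 after 6 code points.

6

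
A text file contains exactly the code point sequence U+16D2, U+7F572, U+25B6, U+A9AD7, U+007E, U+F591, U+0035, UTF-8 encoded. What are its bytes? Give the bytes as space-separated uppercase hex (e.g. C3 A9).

E1 9B 92 F1 BF 95 B2 E2 96 B6 F2 A9 AB 97 7E EF 96 91 35

U+16D2: 3-byte form → E1 9B 92.
U+7F572: 4-byte form → F1 BF 95 B2.
U+25B6: 3-byte form → E2 96 B6.
U+A9AD7: 4-byte form → F2 A9 AB 97.
U+007E: 1-byte form → 7E.
U+F591: 3-byte form → EF 96 91.
U+0035: 1-byte form → 35.
Concatenated (19 bytes): E1 9B 92 F1 BF 95 B2 E2 96 B6 F2 A9 AB 97 7E EF 96 91 35.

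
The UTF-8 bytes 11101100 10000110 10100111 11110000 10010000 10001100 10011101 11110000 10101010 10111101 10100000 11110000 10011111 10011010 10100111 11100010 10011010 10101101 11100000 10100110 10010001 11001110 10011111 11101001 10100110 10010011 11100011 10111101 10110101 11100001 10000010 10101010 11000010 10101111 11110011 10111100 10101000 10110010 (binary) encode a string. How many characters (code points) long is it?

12

Byte at offset 0: 0xEC = 11101100 → 3-byte char (#1). Advance 3.
Byte at offset 3: 0xF0 = 11110000 → 4-byte char (#2). Advance 4.
Byte at offset 7: 0xF0 = 11110000 → 4-byte char (#3). Advance 4.
Byte at offset 11: 0xF0 = 11110000 → 4-byte char (#4). Advance 4.
Byte at offset 15: 0xE2 = 11100010 → 3-byte char (#5). Advance 3.
Byte at offset 18: 0xE0 = 11100000 → 3-byte char (#6). Advance 3.
Byte at offset 21: 0xCE = 11001110 → 2-byte char (#7). Advance 2.
Byte at offset 23: 0xE9 = 11101001 → 3-byte char (#8). Advance 3.
Byte at offset 26: 0xE3 = 11100011 → 3-byte char (#9). Advance 3.
Byte at offset 29: 0xE1 = 11100001 → 3-byte char (#10). Advance 3.
Byte at offset 32: 0xC2 = 11000010 → 2-byte char (#11). Advance 2.
Byte at offset 34: 0xF3 = 11110011 → 4-byte char (#12). Advance 4.
Reached end at offset 38 after 12 code points.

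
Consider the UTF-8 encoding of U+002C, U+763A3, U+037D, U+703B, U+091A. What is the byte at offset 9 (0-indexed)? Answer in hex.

U+002C → 1-byte form 2C at offsets 0–0.
U+763A3 → 4-byte form F1 B6 8E A3 at offsets 1–4.
U+037D → 2-byte form CD BD at offsets 5–6.
U+703B → 3-byte form E7 80 BB at offsets 7–9.
Offset 9 falls in char 4's range; it's byte 3 of E7 80 BB = 0xBB.

0xBB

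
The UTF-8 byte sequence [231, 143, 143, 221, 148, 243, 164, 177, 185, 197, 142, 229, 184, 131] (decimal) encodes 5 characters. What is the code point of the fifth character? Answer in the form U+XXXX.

Offset 0: leading byte 0xE7 = 11100111 → 3-byte char #1 = E7 8F 8F.
Offset 3: leading byte 0xDD = 11011101 → 2-byte char #2 = DD 94.
Offset 5: leading byte 0xF3 = 11110011 → 4-byte char #3 = F3 A4 B1 B9.
Offset 9: leading byte 0xC5 = 11000101 → 2-byte char #4 = C5 8E.
Offset 11: leading byte 0xE5 = 11100101 → 3-byte char #5 = E5 B8 83.
Leading byte 0xE5 = 11100101 matches 1110xxxx → 3-byte sequence.
Byte 1: 0xE5 = 11100101, payload 0101 (4 bits).
Byte 2: 0xB8 = 10111000 (10xxxxxx ✓), payload 111000.
Byte 3: 0x83 = 10000011 (10xxxxxx ✓), payload 000011.
Concatenate: 0101111000000011 = 0x5E03 (16 bits → U+5E03).

U+5E03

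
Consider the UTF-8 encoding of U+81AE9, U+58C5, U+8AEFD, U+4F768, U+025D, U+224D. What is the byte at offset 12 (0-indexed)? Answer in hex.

U+81AE9 → 4-byte form F2 81 AB A9 at offsets 0–3.
U+58C5 → 3-byte form E5 A3 85 at offsets 4–6.
U+8AEFD → 4-byte form F2 8A BB BD at offsets 7–10.
U+4F768 → 4-byte form F1 8F 9D A8 at offsets 11–14.
Offset 12 falls in char 4's range; it's byte 2 of F1 8F 9D A8 = 0x8F.

0x8F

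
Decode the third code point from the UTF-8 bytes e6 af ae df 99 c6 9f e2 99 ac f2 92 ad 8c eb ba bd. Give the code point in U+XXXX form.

U+019F

Offset 0: leading byte 0xE6 = 11100110 → 3-byte char #1 = E6 AF AE.
Offset 3: leading byte 0xDF = 11011111 → 2-byte char #2 = DF 99.
Offset 5: leading byte 0xC6 = 11000110 → 2-byte char #3 = C6 9F.
Leading byte 0xC6 = 11000110 matches 110xxxxx → 2-byte sequence.
Byte 1: 0xC6 = 11000110, payload 00110 (5 bits).
Byte 2: 0x9F = 10011111 (10xxxxxx ✓), payload 011111.
Concatenate: 00110011111 = 0x19F (11 bits → U+019F).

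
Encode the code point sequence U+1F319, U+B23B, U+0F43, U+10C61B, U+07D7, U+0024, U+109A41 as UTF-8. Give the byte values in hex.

F0 9F 8C 99 EB 88 BB E0 BD 83 F4 8C 98 9B DF 97 24 F4 89 A9 81

U+1F319: 4-byte form → F0 9F 8C 99.
U+B23B: 3-byte form → EB 88 BB.
U+0F43: 3-byte form → E0 BD 83.
U+10C61B: 4-byte form → F4 8C 98 9B.
U+07D7: 2-byte form → DF 97.
U+0024: 1-byte form → 24.
U+109A41: 4-byte form → F4 89 A9 81.
Concatenated (21 bytes): F0 9F 8C 99 EB 88 BB E0 BD 83 F4 8C 98 9B DF 97 24 F4 89 A9 81.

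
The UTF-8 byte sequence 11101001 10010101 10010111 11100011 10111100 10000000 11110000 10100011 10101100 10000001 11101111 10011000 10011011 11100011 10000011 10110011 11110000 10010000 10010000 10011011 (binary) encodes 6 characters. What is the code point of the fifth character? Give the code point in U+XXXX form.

Offset 0: leading byte 0xE9 = 11101001 → 3-byte char #1 = E9 95 97.
Offset 3: leading byte 0xE3 = 11100011 → 3-byte char #2 = E3 BC 80.
Offset 6: leading byte 0xF0 = 11110000 → 4-byte char #3 = F0 A3 AC 81.
Offset 10: leading byte 0xEF = 11101111 → 3-byte char #4 = EF 98 9B.
Offset 13: leading byte 0xE3 = 11100011 → 3-byte char #5 = E3 83 B3.
Leading byte 0xE3 = 11100011 matches 1110xxxx → 3-byte sequence.
Byte 1: 0xE3 = 11100011, payload 0011 (4 bits).
Byte 2: 0x83 = 10000011 (10xxxxxx ✓), payload 000011.
Byte 3: 0xB3 = 10110011 (10xxxxxx ✓), payload 110011.
Concatenate: 0011000011110011 = 0x30F3 (16 bits → U+30F3).

U+30F3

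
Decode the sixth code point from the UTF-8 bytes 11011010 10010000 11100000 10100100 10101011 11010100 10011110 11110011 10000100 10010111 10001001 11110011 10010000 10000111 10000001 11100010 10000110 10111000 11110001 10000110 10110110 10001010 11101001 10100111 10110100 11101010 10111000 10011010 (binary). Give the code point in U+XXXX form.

U+21B8

Offset 0: leading byte 0xDA = 11011010 → 2-byte char #1 = DA 90.
Offset 2: leading byte 0xE0 = 11100000 → 3-byte char #2 = E0 A4 AB.
Offset 5: leading byte 0xD4 = 11010100 → 2-byte char #3 = D4 9E.
Offset 7: leading byte 0xF3 = 11110011 → 4-byte char #4 = F3 84 97 89.
Offset 11: leading byte 0xF3 = 11110011 → 4-byte char #5 = F3 90 87 81.
Offset 15: leading byte 0xE2 = 11100010 → 3-byte char #6 = E2 86 B8.
Leading byte 0xE2 = 11100010 matches 1110xxxx → 3-byte sequence.
Byte 1: 0xE2 = 11100010, payload 0010 (4 bits).
Byte 2: 0x86 = 10000110 (10xxxxxx ✓), payload 000110.
Byte 3: 0xB8 = 10111000 (10xxxxxx ✓), payload 111000.
Concatenate: 0010000110111000 = 0x21B8 (16 bits → U+21B8).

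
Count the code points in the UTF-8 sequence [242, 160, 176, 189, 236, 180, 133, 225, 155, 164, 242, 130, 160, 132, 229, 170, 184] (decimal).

Byte at offset 0: 0xF2 = 11110010 → 4-byte char (#1). Advance 4.
Byte at offset 4: 0xEC = 11101100 → 3-byte char (#2). Advance 3.
Byte at offset 7: 0xE1 = 11100001 → 3-byte char (#3). Advance 3.
Byte at offset 10: 0xF2 = 11110010 → 4-byte char (#4). Advance 4.
Byte at offset 14: 0xE5 = 11100101 → 3-byte char (#5). Advance 3.
Reached end at offset 17 after 5 code points.

5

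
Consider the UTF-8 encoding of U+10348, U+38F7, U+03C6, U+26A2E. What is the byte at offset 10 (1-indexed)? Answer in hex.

0xF0

1-indexed offset 10 is 0-indexed offset 9.
U+10348 → 4-byte form F0 90 8D 88 at offsets 0–3.
U+38F7 → 3-byte form E3 A3 B7 at offsets 4–6.
U+03C6 → 2-byte form CF 86 at offsets 7–8.
U+26A2E → 4-byte form F0 A6 A8 AE at offsets 9–12.
Offset 9 falls in char 4's range; it's byte 1 of F0 A6 A8 AE = 0xF0.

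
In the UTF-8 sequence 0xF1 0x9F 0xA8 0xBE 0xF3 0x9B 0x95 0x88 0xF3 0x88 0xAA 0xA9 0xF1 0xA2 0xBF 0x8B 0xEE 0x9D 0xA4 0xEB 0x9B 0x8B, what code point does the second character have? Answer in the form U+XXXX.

Offset 0: leading byte 0xF1 = 11110001 → 4-byte char #1 = F1 9F A8 BE.
Offset 4: leading byte 0xF3 = 11110011 → 4-byte char #2 = F3 9B 95 88.
Leading byte 0xF3 = 11110011 matches 11110xxx → 4-byte sequence.
Byte 1: 0xF3 = 11110011, payload 011 (3 bits).
Byte 2: 0x9B = 10011011 (10xxxxxx ✓), payload 011011.
Byte 3: 0x95 = 10010101 (10xxxxxx ✓), payload 010101.
Byte 4: 0x88 = 10001000 (10xxxxxx ✓), payload 001000.
Concatenate: 011011011010101001000 = 0xDB548 (21 bits → U+DB548).

U+DB548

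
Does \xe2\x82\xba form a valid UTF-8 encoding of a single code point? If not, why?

valid

Leading byte 0xE2 = 11100010 → 3-byte form.
Continuation bytes 0x82=10000010, 0xBA=10111010 all match 10xxxxxx.
Decoded value 0x20BA is ≥ 0x800 (shortest form) and not a surrogate.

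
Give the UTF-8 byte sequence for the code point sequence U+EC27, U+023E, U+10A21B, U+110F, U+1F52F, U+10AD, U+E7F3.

EE B0 A7 C8 BE F4 8A 88 9B E1 84 8F F0 9F 94 AF E1 82 AD EE 9F B3

U+EC27: 3-byte form → EE B0 A7.
U+023E: 2-byte form → C8 BE.
U+10A21B: 4-byte form → F4 8A 88 9B.
U+110F: 3-byte form → E1 84 8F.
U+1F52F: 4-byte form → F0 9F 94 AF.
U+10AD: 3-byte form → E1 82 AD.
U+E7F3: 3-byte form → EE 9F B3.
Concatenated (22 bytes): EE B0 A7 C8 BE F4 8A 88 9B E1 84 8F F0 9F 94 AF E1 82 AD EE 9F B3.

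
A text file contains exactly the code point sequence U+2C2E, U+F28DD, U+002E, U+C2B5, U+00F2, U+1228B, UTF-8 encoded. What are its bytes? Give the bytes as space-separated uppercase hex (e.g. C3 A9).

E2 B0 AE F3 B2 A3 9D 2E EC 8A B5 C3 B2 F0 92 8A 8B

U+2C2E: 3-byte form → E2 B0 AE.
U+F28DD: 4-byte form → F3 B2 A3 9D.
U+002E: 1-byte form → 2E.
U+C2B5: 3-byte form → EC 8A B5.
U+00F2: 2-byte form → C3 B2.
U+1228B: 4-byte form → F0 92 8A 8B.
Concatenated (17 bytes): E2 B0 AE F3 B2 A3 9D 2E EC 8A B5 C3 B2 F0 92 8A 8B.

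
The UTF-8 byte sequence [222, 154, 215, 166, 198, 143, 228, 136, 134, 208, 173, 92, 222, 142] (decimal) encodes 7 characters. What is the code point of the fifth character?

U+042D

Offset 0: leading byte 0xDE = 11011110 → 2-byte char #1 = DE 9A.
Offset 2: leading byte 0xD7 = 11010111 → 2-byte char #2 = D7 A6.
Offset 4: leading byte 0xC6 = 11000110 → 2-byte char #3 = C6 8F.
Offset 6: leading byte 0xE4 = 11100100 → 3-byte char #4 = E4 88 86.
Offset 9: leading byte 0xD0 = 11010000 → 2-byte char #5 = D0 AD.
Leading byte 0xD0 = 11010000 matches 110xxxxx → 2-byte sequence.
Byte 1: 0xD0 = 11010000, payload 10000 (5 bits).
Byte 2: 0xAD = 10101101 (10xxxxxx ✓), payload 101101.
Concatenate: 10000101101 = 0x42D (11 bits → U+042D).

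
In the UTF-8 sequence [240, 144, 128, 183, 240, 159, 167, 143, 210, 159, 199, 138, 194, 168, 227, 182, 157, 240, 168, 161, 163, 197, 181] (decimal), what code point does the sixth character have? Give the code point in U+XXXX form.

U+3D9D

Offset 0: leading byte 0xF0 = 11110000 → 4-byte char #1 = F0 90 80 B7.
Offset 4: leading byte 0xF0 = 11110000 → 4-byte char #2 = F0 9F A7 8F.
Offset 8: leading byte 0xD2 = 11010010 → 2-byte char #3 = D2 9F.
Offset 10: leading byte 0xC7 = 11000111 → 2-byte char #4 = C7 8A.
Offset 12: leading byte 0xC2 = 11000010 → 2-byte char #5 = C2 A8.
Offset 14: leading byte 0xE3 = 11100011 → 3-byte char #6 = E3 B6 9D.
Leading byte 0xE3 = 11100011 matches 1110xxxx → 3-byte sequence.
Byte 1: 0xE3 = 11100011, payload 0011 (4 bits).
Byte 2: 0xB6 = 10110110 (10xxxxxx ✓), payload 110110.
Byte 3: 0x9D = 10011101 (10xxxxxx ✓), payload 011101.
Concatenate: 0011110110011101 = 0x3D9D (16 bits → U+3D9D).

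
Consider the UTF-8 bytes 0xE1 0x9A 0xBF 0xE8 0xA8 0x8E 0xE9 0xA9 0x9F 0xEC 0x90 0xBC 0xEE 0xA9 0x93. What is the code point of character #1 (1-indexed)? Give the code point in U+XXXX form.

Offset 0: leading byte 0xE1 = 11100001 → 3-byte char #1 = E1 9A BF.
Leading byte 0xE1 = 11100001 matches 1110xxxx → 3-byte sequence.
Byte 1: 0xE1 = 11100001, payload 0001 (4 bits).
Byte 2: 0x9A = 10011010 (10xxxxxx ✓), payload 011010.
Byte 3: 0xBF = 10111111 (10xxxxxx ✓), payload 111111.
Concatenate: 0001011010111111 = 0x16BF (16 bits → U+16BF).

U+16BF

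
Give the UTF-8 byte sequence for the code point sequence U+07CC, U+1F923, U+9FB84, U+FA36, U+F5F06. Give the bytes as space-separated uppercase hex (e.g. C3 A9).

U+07CC: 2-byte form → DF 8C.
U+1F923: 4-byte form → F0 9F A4 A3.
U+9FB84: 4-byte form → F2 9F AE 84.
U+FA36: 3-byte form → EF A8 B6.
U+F5F06: 4-byte form → F3 B5 BC 86.
Concatenated (17 bytes): DF 8C F0 9F A4 A3 F2 9F AE 84 EF A8 B6 F3 B5 BC 86.

DF 8C F0 9F A4 A3 F2 9F AE 84 EF A8 B6 F3 B5 BC 86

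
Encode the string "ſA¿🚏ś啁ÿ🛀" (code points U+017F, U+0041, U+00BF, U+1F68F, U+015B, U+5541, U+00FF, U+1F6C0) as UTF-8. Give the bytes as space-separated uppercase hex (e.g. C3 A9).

U+017F: 2-byte form → C5 BF.
U+0041: 1-byte form → 41.
U+00BF: 2-byte form → C2 BF.
U+1F68F: 4-byte form → F0 9F 9A 8F.
U+015B: 2-byte form → C5 9B.
U+5541: 3-byte form → E5 95 81.
U+00FF: 2-byte form → C3 BF.
U+1F6C0: 4-byte form → F0 9F 9B 80.
Concatenated (20 bytes): C5 BF 41 C2 BF F0 9F 9A 8F C5 9B E5 95 81 C3 BF F0 9F 9B 80.

C5 BF 41 C2 BF F0 9F 9A 8F C5 9B E5 95 81 C3 BF F0 9F 9B 80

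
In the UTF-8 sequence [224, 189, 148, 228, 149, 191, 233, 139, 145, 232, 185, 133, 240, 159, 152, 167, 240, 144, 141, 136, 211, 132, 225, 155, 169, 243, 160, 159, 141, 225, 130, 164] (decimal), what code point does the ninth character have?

Offset 0: leading byte 0xE0 = 11100000 → 3-byte char #1 = E0 BD 94.
Offset 3: leading byte 0xE4 = 11100100 → 3-byte char #2 = E4 95 BF.
Offset 6: leading byte 0xE9 = 11101001 → 3-byte char #3 = E9 8B 91.
Offset 9: leading byte 0xE8 = 11101000 → 3-byte char #4 = E8 B9 85.
Offset 12: leading byte 0xF0 = 11110000 → 4-byte char #5 = F0 9F 98 A7.
Offset 16: leading byte 0xF0 = 11110000 → 4-byte char #6 = F0 90 8D 88.
Offset 20: leading byte 0xD3 = 11010011 → 2-byte char #7 = D3 84.
Offset 22: leading byte 0xE1 = 11100001 → 3-byte char #8 = E1 9B A9.
Offset 25: leading byte 0xF3 = 11110011 → 4-byte char #9 = F3 A0 9F 8D.
Leading byte 0xF3 = 11110011 matches 11110xxx → 4-byte sequence.
Byte 1: 0xF3 = 11110011, payload 011 (3 bits).
Byte 2: 0xA0 = 10100000 (10xxxxxx ✓), payload 100000.
Byte 3: 0x9F = 10011111 (10xxxxxx ✓), payload 011111.
Byte 4: 0x8D = 10001101 (10xxxxxx ✓), payload 001101.
Concatenate: 011100000011111001101 = 0xE07CD (21 bits → U+E07CD).

U+E07CD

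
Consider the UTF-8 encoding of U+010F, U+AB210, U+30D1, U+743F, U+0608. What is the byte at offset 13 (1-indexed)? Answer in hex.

0xD8

1-indexed offset 13 is 0-indexed offset 12.
U+010F → 2-byte form C4 8F at offsets 0–1.
U+AB210 → 4-byte form F2 AB 88 90 at offsets 2–5.
U+30D1 → 3-byte form E3 83 91 at offsets 6–8.
U+743F → 3-byte form E7 90 BF at offsets 9–11.
U+0608 → 2-byte form D8 88 at offsets 12–13.
Offset 12 falls in char 5's range; it's byte 1 of D8 88 = 0xD8.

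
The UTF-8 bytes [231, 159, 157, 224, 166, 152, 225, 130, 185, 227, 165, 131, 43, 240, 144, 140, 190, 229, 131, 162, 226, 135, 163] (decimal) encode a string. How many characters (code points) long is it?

Byte at offset 0: 0xE7 = 11100111 → 3-byte char (#1). Advance 3.
Byte at offset 3: 0xE0 = 11100000 → 3-byte char (#2). Advance 3.
Byte at offset 6: 0xE1 = 11100001 → 3-byte char (#3). Advance 3.
Byte at offset 9: 0xE3 = 11100011 → 3-byte char (#4). Advance 3.
Byte at offset 12: 0x2B = 00101011 → 1-byte char (#5). Advance 1.
Byte at offset 13: 0xF0 = 11110000 → 4-byte char (#6). Advance 4.
Byte at offset 17: 0xE5 = 11100101 → 3-byte char (#7). Advance 3.
Byte at offset 20: 0xE2 = 11100010 → 3-byte char (#8). Advance 3.
Reached end at offset 23 after 8 code points.

8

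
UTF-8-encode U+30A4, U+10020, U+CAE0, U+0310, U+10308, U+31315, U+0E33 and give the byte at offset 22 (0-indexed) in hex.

0xB3

U+30A4 → 3-byte form E3 82 A4 at offsets 0–2.
U+10020 → 4-byte form F0 90 80 A0 at offsets 3–6.
U+CAE0 → 3-byte form EC AB A0 at offsets 7–9.
U+0310 → 2-byte form CC 90 at offsets 10–11.
U+10308 → 4-byte form F0 90 8C 88 at offsets 12–15.
U+31315 → 4-byte form F0 B1 8C 95 at offsets 16–19.
U+0E33 → 3-byte form E0 B8 B3 at offsets 20–22.
Offset 22 falls in char 7's range; it's byte 3 of E0 B8 B3 = 0xB3.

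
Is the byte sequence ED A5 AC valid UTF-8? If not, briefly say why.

invalid (encodes a surrogate (U+D800–U+DFFF))

Structurally a 3-byte sequence; payload = 0xD96C.
But 0xD96C is in U+D800–U+DFFF, the surrogate range. Surrogates are not Unicode scalar values and are forbidden in UTF-8.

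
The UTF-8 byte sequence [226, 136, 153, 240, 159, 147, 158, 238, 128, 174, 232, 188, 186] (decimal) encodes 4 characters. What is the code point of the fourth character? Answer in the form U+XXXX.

U+8F3A

Offset 0: leading byte 0xE2 = 11100010 → 3-byte char #1 = E2 88 99.
Offset 3: leading byte 0xF0 = 11110000 → 4-byte char #2 = F0 9F 93 9E.
Offset 7: leading byte 0xEE = 11101110 → 3-byte char #3 = EE 80 AE.
Offset 10: leading byte 0xE8 = 11101000 → 3-byte char #4 = E8 BC BA.
Leading byte 0xE8 = 11101000 matches 1110xxxx → 3-byte sequence.
Byte 1: 0xE8 = 11101000, payload 1000 (4 bits).
Byte 2: 0xBC = 10111100 (10xxxxxx ✓), payload 111100.
Byte 3: 0xBA = 10111010 (10xxxxxx ✓), payload 111010.
Concatenate: 1000111100111010 = 0x8F3A (16 bits → U+8F3A).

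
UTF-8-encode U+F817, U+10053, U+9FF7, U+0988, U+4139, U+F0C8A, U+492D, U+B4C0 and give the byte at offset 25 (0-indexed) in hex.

U+F817 → 3-byte form EF A0 97 at offsets 0–2.
U+10053 → 4-byte form F0 90 81 93 at offsets 3–6.
U+9FF7 → 3-byte form E9 BF B7 at offsets 7–9.
U+0988 → 3-byte form E0 A6 88 at offsets 10–12.
U+4139 → 3-byte form E4 84 B9 at offsets 13–15.
U+F0C8A → 4-byte form F3 B0 B2 8A at offsets 16–19.
U+492D → 3-byte form E4 A4 AD at offsets 20–22.
U+B4C0 → 3-byte form EB 93 80 at offsets 23–25.
Offset 25 falls in char 8's range; it's byte 3 of EB 93 80 = 0x80.

0x80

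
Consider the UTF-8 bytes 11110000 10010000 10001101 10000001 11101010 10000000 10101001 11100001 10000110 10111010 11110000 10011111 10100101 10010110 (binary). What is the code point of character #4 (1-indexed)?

U+1F956

Offset 0: leading byte 0xF0 = 11110000 → 4-byte char #1 = F0 90 8D 81.
Offset 4: leading byte 0xEA = 11101010 → 3-byte char #2 = EA 80 A9.
Offset 7: leading byte 0xE1 = 11100001 → 3-byte char #3 = E1 86 BA.
Offset 10: leading byte 0xF0 = 11110000 → 4-byte char #4 = F0 9F A5 96.
Leading byte 0xF0 = 11110000 matches 11110xxx → 4-byte sequence.
Byte 1: 0xF0 = 11110000, payload 000 (3 bits).
Byte 2: 0x9F = 10011111 (10xxxxxx ✓), payload 011111.
Byte 3: 0xA5 = 10100101 (10xxxxxx ✓), payload 100101.
Byte 4: 0x96 = 10010110 (10xxxxxx ✓), payload 010110.
Concatenate: 000011111100101010110 = 0x1F956 (21 bits → U+1F956).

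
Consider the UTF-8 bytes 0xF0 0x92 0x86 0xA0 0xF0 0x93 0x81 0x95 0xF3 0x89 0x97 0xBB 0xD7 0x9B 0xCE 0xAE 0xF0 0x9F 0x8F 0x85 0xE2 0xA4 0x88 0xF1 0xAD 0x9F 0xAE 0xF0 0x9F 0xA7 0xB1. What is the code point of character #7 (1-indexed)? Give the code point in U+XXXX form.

Offset 0: leading byte 0xF0 = 11110000 → 4-byte char #1 = F0 92 86 A0.
Offset 4: leading byte 0xF0 = 11110000 → 4-byte char #2 = F0 93 81 95.
Offset 8: leading byte 0xF3 = 11110011 → 4-byte char #3 = F3 89 97 BB.
Offset 12: leading byte 0xD7 = 11010111 → 2-byte char #4 = D7 9B.
Offset 14: leading byte 0xCE = 11001110 → 2-byte char #5 = CE AE.
Offset 16: leading byte 0xF0 = 11110000 → 4-byte char #6 = F0 9F 8F 85.
Offset 20: leading byte 0xE2 = 11100010 → 3-byte char #7 = E2 A4 88.
Leading byte 0xE2 = 11100010 matches 1110xxxx → 3-byte sequence.
Byte 1: 0xE2 = 11100010, payload 0010 (4 bits).
Byte 2: 0xA4 = 10100100 (10xxxxxx ✓), payload 100100.
Byte 3: 0x88 = 10001000 (10xxxxxx ✓), payload 001000.
Concatenate: 0010100100001000 = 0x2908 (16 bits → U+2908).

U+2908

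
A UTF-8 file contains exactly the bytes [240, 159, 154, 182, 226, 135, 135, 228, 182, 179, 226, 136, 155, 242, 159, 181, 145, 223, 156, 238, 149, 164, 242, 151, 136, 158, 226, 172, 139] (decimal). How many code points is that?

Byte at offset 0: 0xF0 = 11110000 → 4-byte char (#1). Advance 4.
Byte at offset 4: 0xE2 = 11100010 → 3-byte char (#2). Advance 3.
Byte at offset 7: 0xE4 = 11100100 → 3-byte char (#3). Advance 3.
Byte at offset 10: 0xE2 = 11100010 → 3-byte char (#4). Advance 3.
Byte at offset 13: 0xF2 = 11110010 → 4-byte char (#5). Advance 4.
Byte at offset 17: 0xDF = 11011111 → 2-byte char (#6). Advance 2.
Byte at offset 19: 0xEE = 11101110 → 3-byte char (#7). Advance 3.
Byte at offset 22: 0xF2 = 11110010 → 4-byte char (#8). Advance 4.
Byte at offset 26: 0xE2 = 11100010 → 3-byte char (#9). Advance 3.
Reached end at offset 29 after 9 code points.

9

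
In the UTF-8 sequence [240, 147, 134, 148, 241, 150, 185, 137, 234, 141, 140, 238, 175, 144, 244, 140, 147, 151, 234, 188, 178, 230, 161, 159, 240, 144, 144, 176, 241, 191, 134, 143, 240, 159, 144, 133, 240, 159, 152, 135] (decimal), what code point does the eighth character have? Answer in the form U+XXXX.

Offset 0: leading byte 0xF0 = 11110000 → 4-byte char #1 = F0 93 86 94.
Offset 4: leading byte 0xF1 = 11110001 → 4-byte char #2 = F1 96 B9 89.
Offset 8: leading byte 0xEA = 11101010 → 3-byte char #3 = EA 8D 8C.
Offset 11: leading byte 0xEE = 11101110 → 3-byte char #4 = EE AF 90.
Offset 14: leading byte 0xF4 = 11110100 → 4-byte char #5 = F4 8C 93 97.
Offset 18: leading byte 0xEA = 11101010 → 3-byte char #6 = EA BC B2.
Offset 21: leading byte 0xE6 = 11100110 → 3-byte char #7 = E6 A1 9F.
Offset 24: leading byte 0xF0 = 11110000 → 4-byte char #8 = F0 90 90 B0.
Leading byte 0xF0 = 11110000 matches 11110xxx → 4-byte sequence.
Byte 1: 0xF0 = 11110000, payload 000 (3 bits).
Byte 2: 0x90 = 10010000 (10xxxxxx ✓), payload 010000.
Byte 3: 0x90 = 10010000 (10xxxxxx ✓), payload 010000.
Byte 4: 0xB0 = 10110000 (10xxxxxx ✓), payload 110000.
Concatenate: 000010000010000110000 = 0x10430 (21 bits → U+10430).

U+10430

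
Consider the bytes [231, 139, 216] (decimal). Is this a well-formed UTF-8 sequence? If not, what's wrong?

Leading byte 0xE7 = 11100111 → 3-byte form.
Byte 3 is 0xD8 = 11011000, which is not 10xxxxxx — expected a continuation byte.

invalid (non-continuation byte where continuation expected)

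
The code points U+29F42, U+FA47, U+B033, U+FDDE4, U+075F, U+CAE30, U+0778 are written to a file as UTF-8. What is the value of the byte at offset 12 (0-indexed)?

0xB7

U+29F42 → 4-byte form F0 A9 BD 82 at offsets 0–3.
U+FA47 → 3-byte form EF A9 87 at offsets 4–6.
U+B033 → 3-byte form EB 80 B3 at offsets 7–9.
U+FDDE4 → 4-byte form F3 BD B7 A4 at offsets 10–13.
Offset 12 falls in char 4's range; it's byte 3 of F3 BD B7 A4 = 0xB7.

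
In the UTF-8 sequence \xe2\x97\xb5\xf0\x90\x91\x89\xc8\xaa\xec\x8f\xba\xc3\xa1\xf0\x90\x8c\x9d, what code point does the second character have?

Offset 0: leading byte 0xE2 = 11100010 → 3-byte char #1 = E2 97 B5.
Offset 3: leading byte 0xF0 = 11110000 → 4-byte char #2 = F0 90 91 89.
Leading byte 0xF0 = 11110000 matches 11110xxx → 4-byte sequence.
Byte 1: 0xF0 = 11110000, payload 000 (3 bits).
Byte 2: 0x90 = 10010000 (10xxxxxx ✓), payload 010000.
Byte 3: 0x91 = 10010001 (10xxxxxx ✓), payload 010001.
Byte 4: 0x89 = 10001001 (10xxxxxx ✓), payload 001001.
Concatenate: 000010000010001001001 = 0x10449 (21 bits → U+10449).

U+10449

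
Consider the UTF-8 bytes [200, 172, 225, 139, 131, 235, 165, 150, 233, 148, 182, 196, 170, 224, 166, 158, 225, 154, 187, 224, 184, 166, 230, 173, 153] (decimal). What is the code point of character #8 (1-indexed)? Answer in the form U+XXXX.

Offset 0: leading byte 0xC8 = 11001000 → 2-byte char #1 = C8 AC.
Offset 2: leading byte 0xE1 = 11100001 → 3-byte char #2 = E1 8B 83.
Offset 5: leading byte 0xEB = 11101011 → 3-byte char #3 = EB A5 96.
Offset 8: leading byte 0xE9 = 11101001 → 3-byte char #4 = E9 94 B6.
Offset 11: leading byte 0xC4 = 11000100 → 2-byte char #5 = C4 AA.
Offset 13: leading byte 0xE0 = 11100000 → 3-byte char #6 = E0 A6 9E.
Offset 16: leading byte 0xE1 = 11100001 → 3-byte char #7 = E1 9A BB.
Offset 19: leading byte 0xE0 = 11100000 → 3-byte char #8 = E0 B8 A6.
Leading byte 0xE0 = 11100000 matches 1110xxxx → 3-byte sequence.
Byte 1: 0xE0 = 11100000, payload 0000 (4 bits).
Byte 2: 0xB8 = 10111000 (10xxxxxx ✓), payload 111000.
Byte 3: 0xA6 = 10100110 (10xxxxxx ✓), payload 100110.
Concatenate: 0000111000100110 = 0xE26 (16 bits → U+0E26).

U+0E26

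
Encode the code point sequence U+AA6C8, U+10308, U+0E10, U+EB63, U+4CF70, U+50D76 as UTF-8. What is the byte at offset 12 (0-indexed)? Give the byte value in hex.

U+AA6C8 → 4-byte form F2 AA 9B 88 at offsets 0–3.
U+10308 → 4-byte form F0 90 8C 88 at offsets 4–7.
U+0E10 → 3-byte form E0 B8 90 at offsets 8–10.
U+EB63 → 3-byte form EE AD A3 at offsets 11–13.
Offset 12 falls in char 4's range; it's byte 2 of EE AD A3 = 0xAD.

0xAD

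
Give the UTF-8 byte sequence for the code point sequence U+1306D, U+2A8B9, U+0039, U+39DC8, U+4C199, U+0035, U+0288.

F0 93 81 AD F0 AA A2 B9 39 F0 B9 B7 88 F1 8C 86 99 35 CA 88

U+1306D: 4-byte form → F0 93 81 AD.
U+2A8B9: 4-byte form → F0 AA A2 B9.
U+0039: 1-byte form → 39.
U+39DC8: 4-byte form → F0 B9 B7 88.
U+4C199: 4-byte form → F1 8C 86 99.
U+0035: 1-byte form → 35.
U+0288: 2-byte form → CA 88.
Concatenated (20 bytes): F0 93 81 AD F0 AA A2 B9 39 F0 B9 B7 88 F1 8C 86 99 35 CA 88.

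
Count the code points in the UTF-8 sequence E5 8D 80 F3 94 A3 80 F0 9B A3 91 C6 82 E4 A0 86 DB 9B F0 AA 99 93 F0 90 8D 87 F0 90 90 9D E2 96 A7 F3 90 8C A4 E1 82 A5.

Byte at offset 0: 0xE5 = 11100101 → 3-byte char (#1). Advance 3.
Byte at offset 3: 0xF3 = 11110011 → 4-byte char (#2). Advance 4.
Byte at offset 7: 0xF0 = 11110000 → 4-byte char (#3). Advance 4.
Byte at offset 11: 0xC6 = 11000110 → 2-byte char (#4). Advance 2.
Byte at offset 13: 0xE4 = 11100100 → 3-byte char (#5). Advance 3.
Byte at offset 16: 0xDB = 11011011 → 2-byte char (#6). Advance 2.
Byte at offset 18: 0xF0 = 11110000 → 4-byte char (#7). Advance 4.
Byte at offset 22: 0xF0 = 11110000 → 4-byte char (#8). Advance 4.
Byte at offset 26: 0xF0 = 11110000 → 4-byte char (#9). Advance 4.
Byte at offset 30: 0xE2 = 11100010 → 3-byte char (#10). Advance 3.
Byte at offset 33: 0xF3 = 11110011 → 4-byte char (#11). Advance 4.
Byte at offset 37: 0xE1 = 11100001 → 3-byte char (#12). Advance 3.
Reached end at offset 40 after 12 code points.

12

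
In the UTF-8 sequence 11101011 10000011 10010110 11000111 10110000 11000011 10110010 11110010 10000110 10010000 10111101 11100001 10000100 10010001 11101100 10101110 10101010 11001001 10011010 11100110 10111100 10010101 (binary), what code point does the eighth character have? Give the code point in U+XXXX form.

U+6F15

Offset 0: leading byte 0xEB = 11101011 → 3-byte char #1 = EB 83 96.
Offset 3: leading byte 0xC7 = 11000111 → 2-byte char #2 = C7 B0.
Offset 5: leading byte 0xC3 = 11000011 → 2-byte char #3 = C3 B2.
Offset 7: leading byte 0xF2 = 11110010 → 4-byte char #4 = F2 86 90 BD.
Offset 11: leading byte 0xE1 = 11100001 → 3-byte char #5 = E1 84 91.
Offset 14: leading byte 0xEC = 11101100 → 3-byte char #6 = EC AE AA.
Offset 17: leading byte 0xC9 = 11001001 → 2-byte char #7 = C9 9A.
Offset 19: leading byte 0xE6 = 11100110 → 3-byte char #8 = E6 BC 95.
Leading byte 0xE6 = 11100110 matches 1110xxxx → 3-byte sequence.
Byte 1: 0xE6 = 11100110, payload 0110 (4 bits).
Byte 2: 0xBC = 10111100 (10xxxxxx ✓), payload 111100.
Byte 3: 0x95 = 10010101 (10xxxxxx ✓), payload 010101.
Concatenate: 0110111100010101 = 0x6F15 (16 bits → U+6F15).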